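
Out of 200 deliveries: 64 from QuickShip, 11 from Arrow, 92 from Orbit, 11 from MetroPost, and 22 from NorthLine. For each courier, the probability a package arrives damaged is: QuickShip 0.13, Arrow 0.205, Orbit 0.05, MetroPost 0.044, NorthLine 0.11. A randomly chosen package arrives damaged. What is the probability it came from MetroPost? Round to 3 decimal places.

0.027

Compute prior × likelihood for every hypothesis:
  QuickShip: 0.32 × 0.13 = 0.0416
  Arrow: 0.055 × 0.205 = 0.011275
  Orbit: 0.46 × 0.05 = 0.023
  MetroPost: 0.055 × 0.044 = 0.00242
  NorthLine: 0.11 × 0.11 = 0.0121
Total = 0.090395.
P(MetroPost | evidence) = 0.00242 / 0.090395 ≈ 0.027.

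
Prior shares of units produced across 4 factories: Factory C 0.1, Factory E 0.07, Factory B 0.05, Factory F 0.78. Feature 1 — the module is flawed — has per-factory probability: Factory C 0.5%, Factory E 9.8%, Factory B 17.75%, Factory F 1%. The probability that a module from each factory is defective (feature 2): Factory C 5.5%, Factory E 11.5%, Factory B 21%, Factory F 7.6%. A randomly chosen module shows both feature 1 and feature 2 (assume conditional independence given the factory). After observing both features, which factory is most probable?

Compute prior × likelihood for every hypothesis:
  Factory C: 0.1 × 0.005 × 0.055 = 0.0000275
  Factory E: 0.07 × 0.098 × 0.115 = 0.0007889
  Factory B: 0.05 × 0.1775 × 0.21 = 0.00186375
  Factory F: 0.78 × 0.01 × 0.076 = 0.0005928
Sum = 0.00327295.
Largest term belongs to Factory B, so Factory B is most probable.

Factory B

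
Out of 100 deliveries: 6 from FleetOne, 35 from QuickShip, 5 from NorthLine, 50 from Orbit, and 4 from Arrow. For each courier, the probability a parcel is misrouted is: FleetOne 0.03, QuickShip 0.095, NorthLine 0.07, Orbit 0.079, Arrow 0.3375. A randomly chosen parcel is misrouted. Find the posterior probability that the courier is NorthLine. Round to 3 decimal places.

Prior × likelihood for each hypothesis:
  FleetOne: 0.06 × 0.03 = 0.0018
  QuickShip: 0.35 × 0.095 = 0.03325
  NorthLine: 0.05 × 0.07 = 0.0035
  Orbit: 0.5 × 0.079 = 0.0395
  Arrow: 0.04 × 0.3375 = 0.0135
Normalizing constant = 0.09155.
P(NorthLine | evidence) = 0.0035 / 0.09155 ≈ 0.038.

0.038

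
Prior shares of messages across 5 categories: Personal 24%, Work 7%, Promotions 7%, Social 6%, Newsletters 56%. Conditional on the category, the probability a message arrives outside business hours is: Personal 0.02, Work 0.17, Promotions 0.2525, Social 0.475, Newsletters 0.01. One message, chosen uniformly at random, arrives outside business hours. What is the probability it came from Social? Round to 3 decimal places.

0.416

Unnormalized posteriors (prior × likelihood):
  Personal: 0.24 × 0.02 = 0.0048
  Work: 0.07 × 0.17 = 0.0119
  Promotions: 0.07 × 0.2525 = 0.017675
  Social: 0.06 × 0.475 = 0.0285
  Newsletters: 0.56 × 0.01 = 0.0056
Sum = 0.068475.
P(Social | evidence) = 0.0285 / 0.068475 ≈ 0.416.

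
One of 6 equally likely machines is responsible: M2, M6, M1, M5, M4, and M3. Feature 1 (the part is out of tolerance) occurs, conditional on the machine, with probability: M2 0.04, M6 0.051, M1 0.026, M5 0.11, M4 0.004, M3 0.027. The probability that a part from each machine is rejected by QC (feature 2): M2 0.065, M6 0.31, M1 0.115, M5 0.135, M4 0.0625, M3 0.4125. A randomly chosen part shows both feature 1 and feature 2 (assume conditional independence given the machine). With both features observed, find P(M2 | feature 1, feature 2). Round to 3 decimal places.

0.055

With a uniform prior (1/6 each), posterior ∝ likelihood:
  M2: 0.04 × 0.065 = 0.0026
  M6: 0.051 × 0.31 = 0.01581
  M1: 0.026 × 0.115 = 0.00299
  M5: 0.11 × 0.135 = 0.01485
  M4: 0.004 × 0.0625 = 0.00025
  M3: 0.027 × 0.4125 = 0.0111375
Total = 0.0476375.
P(M2 | evidence) = 0.0026 / 0.0476375 ≈ 0.055.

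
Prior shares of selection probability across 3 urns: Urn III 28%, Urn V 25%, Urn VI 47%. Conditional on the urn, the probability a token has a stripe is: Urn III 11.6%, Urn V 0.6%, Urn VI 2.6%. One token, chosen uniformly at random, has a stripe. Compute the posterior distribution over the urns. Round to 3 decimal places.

Urn III 0.703, Urn V 0.032, Urn VI 0.265

Prior × likelihood for each hypothesis:
  Urn III: 0.28 × 0.116 = 0.03248
  Urn V: 0.25 × 0.006 = 0.0015
  Urn VI: 0.47 × 0.026 = 0.01222
Total = 0.0462.
P(Urn III | striped) = 0.03248/0.0462 ≈ 0.703
P(Urn V | striped) = 0.0015/0.0462 ≈ 0.032
P(Urn VI | striped) = 0.01222/0.0462 ≈ 0.265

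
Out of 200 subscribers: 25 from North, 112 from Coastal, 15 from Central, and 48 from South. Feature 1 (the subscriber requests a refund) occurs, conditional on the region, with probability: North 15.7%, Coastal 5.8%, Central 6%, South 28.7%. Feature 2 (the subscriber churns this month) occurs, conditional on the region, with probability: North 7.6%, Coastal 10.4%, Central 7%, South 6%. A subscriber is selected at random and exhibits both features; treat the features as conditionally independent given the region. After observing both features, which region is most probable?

South

Prior × likelihood for each hypothesis:
  North: 0.125 × 0.157 × 0.076 = 0.0014915
  Coastal: 0.56 × 0.058 × 0.104 = 0.00337792
  Central: 0.075 × 0.06 × 0.07 = 0.000315
  South: 0.24 × 0.287 × 0.06 = 0.0041328
Total = 0.00931722.
Largest term belongs to South, so South is most probable.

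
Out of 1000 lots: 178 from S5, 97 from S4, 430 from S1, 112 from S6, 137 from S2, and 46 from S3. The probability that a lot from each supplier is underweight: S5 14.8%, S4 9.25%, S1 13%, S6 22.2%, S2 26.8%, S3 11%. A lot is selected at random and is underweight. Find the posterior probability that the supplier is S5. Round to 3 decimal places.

0.167

Prior × likelihood for each hypothesis:
  S5: 0.178 × 0.148 = 0.026344
  S4: 0.097 × 0.0925 = 0.0089725
  S1: 0.43 × 0.13 = 0.0559
  S6: 0.112 × 0.222 = 0.024864
  S2: 0.137 × 0.268 = 0.036716
  S3: 0.046 × 0.11 = 0.00506
Sum = 0.1578565.
P(S5 | evidence) = 0.026344 / 0.1578565 ≈ 0.167.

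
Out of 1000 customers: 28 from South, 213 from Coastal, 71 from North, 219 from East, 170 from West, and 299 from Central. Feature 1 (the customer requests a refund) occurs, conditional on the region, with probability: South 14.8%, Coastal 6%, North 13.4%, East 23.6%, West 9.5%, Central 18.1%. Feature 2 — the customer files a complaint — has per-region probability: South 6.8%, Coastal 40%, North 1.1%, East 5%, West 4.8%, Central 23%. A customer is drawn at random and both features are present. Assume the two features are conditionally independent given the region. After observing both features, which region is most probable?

Central

By Bayes' rule, posterior ∝ prior × likelihood:
  South: 0.028 × 0.148 × 0.068 = 0.000281792
  Coastal: 0.213 × 0.06 × 0.4 = 0.005112
  North: 0.071 × 0.134 × 0.011 = 0.000104654
  East: 0.219 × 0.236 × 0.05 = 0.0025842
  West: 0.17 × 0.095 × 0.048 = 0.0007752
  Central: 0.299 × 0.181 × 0.23 = 0.01244737
Sum = 0.021305216.
Largest term belongs to Central, so Central is most probable.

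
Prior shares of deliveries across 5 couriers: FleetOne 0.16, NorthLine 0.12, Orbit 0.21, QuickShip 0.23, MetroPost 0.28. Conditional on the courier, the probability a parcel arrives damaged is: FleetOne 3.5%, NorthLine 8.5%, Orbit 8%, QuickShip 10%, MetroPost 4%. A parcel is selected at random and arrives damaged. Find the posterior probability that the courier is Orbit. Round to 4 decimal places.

0.2515

Prior × likelihood for each hypothesis:
  FleetOne: 0.16 × 0.035 = 0.0056
  NorthLine: 0.12 × 0.085 = 0.0102
  Orbit: 0.21 × 0.08 = 0.0168
  QuickShip: 0.23 × 0.1 = 0.023
  MetroPost: 0.28 × 0.04 = 0.0112
Normalizing constant = 0.0668.
P(Orbit | evidence) = 0.0168 / 0.0668 ≈ 0.2515.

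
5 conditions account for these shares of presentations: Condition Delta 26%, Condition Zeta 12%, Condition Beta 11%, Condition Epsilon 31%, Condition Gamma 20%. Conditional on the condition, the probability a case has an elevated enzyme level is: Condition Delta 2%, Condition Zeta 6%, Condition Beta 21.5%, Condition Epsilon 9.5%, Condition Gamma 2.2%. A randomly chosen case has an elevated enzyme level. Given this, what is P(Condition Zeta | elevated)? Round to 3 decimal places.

By Bayes' rule, posterior ∝ prior × likelihood:
  Condition Delta: 0.26 × 0.02 = 0.0052
  Condition Zeta: 0.12 × 0.06 = 0.0072
  Condition Beta: 0.11 × 0.215 = 0.02365
  Condition Epsilon: 0.31 × 0.095 = 0.02945
  Condition Gamma: 0.2 × 0.022 = 0.0044
Sum = 0.0699.
P(Condition Zeta | evidence) = 0.0072 / 0.0699 ≈ 0.103.

0.103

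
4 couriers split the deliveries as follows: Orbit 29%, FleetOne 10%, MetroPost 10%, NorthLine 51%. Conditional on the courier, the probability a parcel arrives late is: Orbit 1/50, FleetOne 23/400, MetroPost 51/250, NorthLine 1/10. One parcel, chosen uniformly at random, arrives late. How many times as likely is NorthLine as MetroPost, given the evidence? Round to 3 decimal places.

Prior × likelihood for each hypothesis:
  Orbit: 0.29 × 0.02 = 0.0058
  FleetOne: 0.1 × 0.0575 = 0.00575
  MetroPost: 0.1 × 0.204 = 0.0204
  NorthLine: 0.51 × 0.1 = 0.051
Normalizing constant = 0.08295.
The ratio is 0.051 / 0.0204 (the normalizer cancels) = 2.500.

2.500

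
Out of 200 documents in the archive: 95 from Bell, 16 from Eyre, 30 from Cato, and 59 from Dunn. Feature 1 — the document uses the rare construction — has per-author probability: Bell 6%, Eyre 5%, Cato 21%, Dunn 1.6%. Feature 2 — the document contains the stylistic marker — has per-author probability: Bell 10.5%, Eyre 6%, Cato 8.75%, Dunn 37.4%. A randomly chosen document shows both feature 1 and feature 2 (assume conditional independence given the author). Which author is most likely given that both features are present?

Bell

Unnormalized posteriors (prior × likelihood):
  Bell: 0.475 × 0.06 × 0.105 = 0.0029925
  Eyre: 0.08 × 0.05 × 0.06 = 0.00024
  Cato: 0.15 × 0.21 × 0.0875 = 0.00275625
  Dunn: 0.295 × 0.016 × 0.374 = 0.00176528
Normalizing constant = 0.00775403.
Largest term belongs to Bell, so Bell is most probable.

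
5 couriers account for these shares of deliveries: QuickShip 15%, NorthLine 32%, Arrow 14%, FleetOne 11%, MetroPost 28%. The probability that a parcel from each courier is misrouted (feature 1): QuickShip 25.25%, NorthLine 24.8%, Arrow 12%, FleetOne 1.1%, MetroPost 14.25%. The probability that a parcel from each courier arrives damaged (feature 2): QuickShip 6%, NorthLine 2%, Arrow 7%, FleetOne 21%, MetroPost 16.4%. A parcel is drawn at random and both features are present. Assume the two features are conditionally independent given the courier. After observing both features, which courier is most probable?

MetroPost

Compute prior × likelihood for every hypothesis:
  QuickShip: 0.15 × 0.2525 × 0.06 = 0.0022725
  NorthLine: 0.32 × 0.248 × 0.02 = 0.0015872
  Arrow: 0.14 × 0.12 × 0.07 = 0.001176
  FleetOne: 0.11 × 0.011 × 0.21 = 0.0002541
  MetroPost: 0.28 × 0.1425 × 0.164 = 0.0065436
Normalizing constant = 0.0118334.
Largest term belongs to MetroPost, so MetroPost is most probable.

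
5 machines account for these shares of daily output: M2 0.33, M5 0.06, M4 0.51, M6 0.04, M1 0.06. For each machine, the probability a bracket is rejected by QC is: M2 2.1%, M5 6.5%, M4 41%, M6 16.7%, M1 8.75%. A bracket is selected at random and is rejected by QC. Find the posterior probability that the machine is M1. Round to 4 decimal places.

Prior × likelihood for each hypothesis:
  M2: 0.33 × 0.021 = 0.00693
  M5: 0.06 × 0.065 = 0.0039
  M4: 0.51 × 0.41 = 0.2091
  M6: 0.04 × 0.167 = 0.00668
  M1: 0.06 × 0.0875 = 0.00525
Sum = 0.23186.
P(M1 | evidence) = 0.00525 / 0.23186 ≈ 0.0226.

0.0226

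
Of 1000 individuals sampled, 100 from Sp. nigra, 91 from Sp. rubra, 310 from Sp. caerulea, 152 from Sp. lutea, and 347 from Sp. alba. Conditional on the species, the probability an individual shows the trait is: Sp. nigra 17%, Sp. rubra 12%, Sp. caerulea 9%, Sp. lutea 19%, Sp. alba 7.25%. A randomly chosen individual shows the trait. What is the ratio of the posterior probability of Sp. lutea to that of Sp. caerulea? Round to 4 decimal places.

1.0351

Compute prior × likelihood for every hypothesis:
  Sp. nigra: 0.1 × 0.17 = 0.017
  Sp. rubra: 0.091 × 0.12 = 0.01092
  Sp. caerulea: 0.31 × 0.09 = 0.0279
  Sp. lutea: 0.152 × 0.19 = 0.02888
  Sp. alba: 0.347 × 0.0725 = 0.0251575
Normalizing constant = 0.1098575.
The ratio is 0.02888 / 0.0279 (the normalizer cancels) = 1.0351.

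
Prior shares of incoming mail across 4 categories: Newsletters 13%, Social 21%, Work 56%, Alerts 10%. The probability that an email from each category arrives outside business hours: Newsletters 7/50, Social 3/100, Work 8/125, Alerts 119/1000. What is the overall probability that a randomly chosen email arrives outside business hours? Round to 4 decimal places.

Compute prior × likelihood for every hypothesis:
  Newsletters: 0.13 × 0.14 = 0.0182
  Social: 0.21 × 0.03 = 0.0063
  Work: 0.56 × 0.064 = 0.03584
  Alerts: 0.1 × 0.119 = 0.0119
P(off-hours) = 0.0182 + 0.0063 + 0.03584 + 0.0119 = 0.07224 → 0.0722.

0.0722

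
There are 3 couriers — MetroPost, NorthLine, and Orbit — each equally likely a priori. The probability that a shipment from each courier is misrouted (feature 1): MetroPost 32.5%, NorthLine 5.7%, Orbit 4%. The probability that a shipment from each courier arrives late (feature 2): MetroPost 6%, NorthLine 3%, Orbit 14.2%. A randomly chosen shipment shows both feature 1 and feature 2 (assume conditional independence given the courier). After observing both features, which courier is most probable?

MetroPost

Since the prior is uniform, the posterior is proportional to the likelihood:
  MetroPost: 0.325 × 0.06 = 0.0195
  NorthLine: 0.057 × 0.03 = 0.00171
  Orbit: 0.04 × 0.142 = 0.00568
Normalizing constant = 0.02689.
Largest term belongs to MetroPost, so MetroPost is most probable.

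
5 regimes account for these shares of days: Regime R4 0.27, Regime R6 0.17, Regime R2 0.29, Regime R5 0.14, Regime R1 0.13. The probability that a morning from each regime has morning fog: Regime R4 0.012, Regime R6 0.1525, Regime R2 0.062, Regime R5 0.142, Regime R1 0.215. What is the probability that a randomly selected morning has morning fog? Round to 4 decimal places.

0.0950

Compute prior × likelihood for every hypothesis:
  Regime R4: 0.27 × 0.012 = 0.00324
  Regime R6: 0.17 × 0.1525 = 0.025925
  Regime R2: 0.29 × 0.062 = 0.01798
  Regime R5: 0.14 × 0.142 = 0.01988
  Regime R1: 0.13 × 0.215 = 0.02795
P(fog) = 0.00324 + 0.025925 + 0.01798 + 0.01988 + 0.02795 = 0.094975 → 0.0950.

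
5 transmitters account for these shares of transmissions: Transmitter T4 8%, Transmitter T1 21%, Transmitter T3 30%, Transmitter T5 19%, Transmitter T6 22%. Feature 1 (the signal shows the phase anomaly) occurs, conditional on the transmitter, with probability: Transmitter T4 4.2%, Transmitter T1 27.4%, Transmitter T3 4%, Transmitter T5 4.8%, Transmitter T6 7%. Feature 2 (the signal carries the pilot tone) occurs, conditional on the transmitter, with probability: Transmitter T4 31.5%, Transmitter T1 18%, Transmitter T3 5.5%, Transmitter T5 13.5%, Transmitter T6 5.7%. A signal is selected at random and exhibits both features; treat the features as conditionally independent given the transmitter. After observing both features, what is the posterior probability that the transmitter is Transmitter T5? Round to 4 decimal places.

0.0868

Prior × likelihood for each hypothesis:
  Transmitter T4: 0.08 × 0.042 × 0.315 = 0.0010584
  Transmitter T1: 0.21 × 0.274 × 0.18 = 0.0103572
  Transmitter T3: 0.3 × 0.04 × 0.055 = 0.00066
  Transmitter T5: 0.19 × 0.048 × 0.135 = 0.0012312
  Transmitter T6: 0.22 × 0.07 × 0.057 = 0.0008778
Total = 0.0141846.
P(Transmitter T5 | evidence) = 0.0012312 / 0.0141846 ≈ 0.0868.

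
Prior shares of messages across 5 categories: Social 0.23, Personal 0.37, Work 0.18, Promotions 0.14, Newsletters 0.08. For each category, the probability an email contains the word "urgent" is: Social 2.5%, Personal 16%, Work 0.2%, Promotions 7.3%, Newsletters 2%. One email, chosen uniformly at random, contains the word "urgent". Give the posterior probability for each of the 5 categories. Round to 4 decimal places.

Unnormalized posteriors (prior × likelihood):
  Social: 0.23 × 0.025 = 0.00575
  Personal: 0.37 × 0.16 = 0.0592
  Work: 0.18 × 0.002 = 0.00036
  Promotions: 0.14 × 0.073 = 0.01022
  Newsletters: 0.08 × 0.02 = 0.0016
Total = 0.07713.
P(Social | urgent-flag) = 0.00575/0.07713 ≈ 0.0745
P(Personal | urgent-flag) = 0.0592/0.07713 ≈ 0.7675
P(Work | urgent-flag) = 0.00036/0.07713 ≈ 0.0047
P(Promotions | urgent-flag) = 0.01022/0.07713 ≈ 0.1325
P(Newsletters | urgent-flag) = 0.0016/0.07713 ≈ 0.0207
(Check: 0.0745+0.7675+0.0047+0.1325+0.0207 = 0.9999.)

Social 0.0745, Personal 0.7675, Work 0.0047, Promotions 0.1325, Newsletters 0.0207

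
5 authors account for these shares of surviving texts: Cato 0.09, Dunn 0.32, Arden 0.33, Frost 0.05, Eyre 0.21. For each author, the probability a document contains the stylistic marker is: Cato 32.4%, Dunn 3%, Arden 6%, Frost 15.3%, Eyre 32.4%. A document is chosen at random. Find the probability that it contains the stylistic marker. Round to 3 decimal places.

0.134

Unnormalized posteriors (prior × likelihood):
  Cato: 0.09 × 0.324 = 0.02916
  Dunn: 0.32 × 0.03 = 0.0096
  Arden: 0.33 × 0.06 = 0.0198
  Frost: 0.05 × 0.153 = 0.00765
  Eyre: 0.21 × 0.324 = 0.06804
P(marker) = 0.02916 + 0.0096 + 0.0198 + 0.00765 + 0.06804 = 0.13425 → 0.134.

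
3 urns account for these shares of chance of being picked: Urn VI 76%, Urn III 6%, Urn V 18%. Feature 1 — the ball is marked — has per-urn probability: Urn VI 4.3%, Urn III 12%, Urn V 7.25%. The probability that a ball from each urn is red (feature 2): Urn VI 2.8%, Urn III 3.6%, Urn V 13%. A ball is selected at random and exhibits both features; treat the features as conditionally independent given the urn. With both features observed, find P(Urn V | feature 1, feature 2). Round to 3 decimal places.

By Bayes' rule, posterior ∝ prior × likelihood:
  Urn VI: 0.76 × 0.043 × 0.028 = 0.00091504
  Urn III: 0.06 × 0.12 × 0.036 = 0.0002592
  Urn V: 0.18 × 0.0725 × 0.13 = 0.0016965
Normalizing constant = 0.00287074.
P(Urn V | evidence) = 0.0016965 / 0.00287074 ≈ 0.591.

0.591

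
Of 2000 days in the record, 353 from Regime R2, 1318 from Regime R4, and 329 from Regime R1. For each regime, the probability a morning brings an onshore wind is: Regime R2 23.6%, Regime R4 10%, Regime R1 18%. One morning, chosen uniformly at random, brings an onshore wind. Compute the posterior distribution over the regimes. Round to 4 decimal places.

Prior × likelihood for each hypothesis:
  Regime R2: 0.1765 × 0.236 = 0.041654
  Regime R4: 0.659 × 0.1 = 0.0659
  Regime R1: 0.1645 × 0.18 = 0.02961
Normalizing constant = 0.137164.
P(Regime R2 | onshore) = 0.041654/0.137164 ≈ 0.3037
P(Regime R4 | onshore) = 0.0659/0.137164 ≈ 0.4804
P(Regime R1 | onshore) = 0.02961/0.137164 ≈ 0.2159
(Check: 0.3037+0.4804+0.2159 = 1.0000.)

Regime R2 0.3037, Regime R4 0.4804, Regime R1 0.2159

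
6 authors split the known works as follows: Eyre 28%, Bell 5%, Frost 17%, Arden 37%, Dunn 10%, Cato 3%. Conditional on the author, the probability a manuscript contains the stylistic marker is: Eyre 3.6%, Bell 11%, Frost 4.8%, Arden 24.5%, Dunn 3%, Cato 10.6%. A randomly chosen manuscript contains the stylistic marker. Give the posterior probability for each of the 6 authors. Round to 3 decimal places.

By Bayes' rule, posterior ∝ prior × likelihood:
  Eyre: 0.28 × 0.036 = 0.01008
  Bell: 0.05 × 0.11 = 0.0055
  Frost: 0.17 × 0.048 = 0.00816
  Arden: 0.37 × 0.245 = 0.09065
  Dunn: 0.1 × 0.03 = 0.003
  Cato: 0.03 × 0.106 = 0.00318
Normalizing constant = 0.12057.
P(Eyre | marker) = 0.01008/0.12057 ≈ 0.084
P(Bell | marker) = 0.0055/0.12057 ≈ 0.046
P(Frost | marker) = 0.00816/0.12057 ≈ 0.068
P(Arden | marker) = 0.09065/0.12057 ≈ 0.752
P(Dunn | marker) = 0.003/0.12057 ≈ 0.025
P(Cato | marker) = 0.00318/0.12057 ≈ 0.026

Eyre 0.084, Bell 0.046, Frost 0.068, Arden 0.752, Dunn 0.025, Cato 0.026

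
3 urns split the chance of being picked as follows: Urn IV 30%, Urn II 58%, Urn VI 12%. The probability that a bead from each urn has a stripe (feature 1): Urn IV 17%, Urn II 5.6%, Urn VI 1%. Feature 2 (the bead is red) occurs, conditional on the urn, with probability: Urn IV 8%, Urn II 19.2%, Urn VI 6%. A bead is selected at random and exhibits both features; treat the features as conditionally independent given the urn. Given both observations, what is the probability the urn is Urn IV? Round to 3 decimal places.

0.393

Prior × likelihood for each hypothesis:
  Urn IV: 0.3 × 0.17 × 0.08 = 0.00408
  Urn II: 0.58 × 0.056 × 0.192 = 0.00623616
  Urn VI: 0.12 × 0.01 × 0.06 = 0.000072
Total = 0.01038816.
P(Urn IV | evidence) = 0.00408 / 0.01038816 ≈ 0.393.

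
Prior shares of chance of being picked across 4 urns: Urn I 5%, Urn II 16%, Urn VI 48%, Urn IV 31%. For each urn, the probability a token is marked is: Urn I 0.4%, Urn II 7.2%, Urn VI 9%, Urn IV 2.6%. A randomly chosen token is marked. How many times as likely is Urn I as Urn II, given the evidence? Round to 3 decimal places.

Unnormalized posteriors (prior × likelihood):
  Urn I: 0.05 × 0.004 = 0.0002
  Urn II: 0.16 × 0.072 = 0.01152
  Urn VI: 0.48 × 0.09 = 0.0432
  Urn IV: 0.31 × 0.026 = 0.00806
Normalizing constant = 0.06298.
The ratio is 0.0002 / 0.01152 (the normalizer cancels) = 0.017.

0.017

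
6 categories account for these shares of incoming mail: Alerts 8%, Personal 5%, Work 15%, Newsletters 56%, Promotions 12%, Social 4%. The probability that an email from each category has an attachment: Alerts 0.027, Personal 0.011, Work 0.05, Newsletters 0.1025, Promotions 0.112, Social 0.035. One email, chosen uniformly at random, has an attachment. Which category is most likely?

Unnormalized posteriors (prior × likelihood):
  Alerts: 0.08 × 0.027 = 0.00216
  Personal: 0.05 × 0.011 = 0.00055
  Work: 0.15 × 0.05 = 0.0075
  Newsletters: 0.56 × 0.1025 = 0.0574
  Promotions: 0.12 × 0.112 = 0.01344
  Social: 0.04 × 0.035 = 0.0014
Normalizing constant = 0.08245.
Largest term belongs to Newsletters, so Newsletters is most probable.

Newsletters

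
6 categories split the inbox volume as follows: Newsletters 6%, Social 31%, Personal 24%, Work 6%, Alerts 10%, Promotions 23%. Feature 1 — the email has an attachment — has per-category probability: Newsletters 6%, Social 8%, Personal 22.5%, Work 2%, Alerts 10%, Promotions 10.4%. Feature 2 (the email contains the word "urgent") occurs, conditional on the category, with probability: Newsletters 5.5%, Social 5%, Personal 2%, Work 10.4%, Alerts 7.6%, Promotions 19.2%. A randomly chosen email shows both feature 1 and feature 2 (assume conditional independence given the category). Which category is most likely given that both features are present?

By Bayes' rule, posterior ∝ prior × likelihood:
  Newsletters: 0.06 × 0.06 × 0.055 = 0.000198
  Social: 0.31 × 0.08 × 0.05 = 0.00124
  Personal: 0.24 × 0.225 × 0.02 = 0.00108
  Work: 0.06 × 0.02 × 0.104 = 0.0001248
  Alerts: 0.1 × 0.1 × 0.076 = 0.00076
  Promotions: 0.23 × 0.104 × 0.192 = 0.00459264
Sum = 0.00799544.
Largest term belongs to Promotions, so Promotions is most probable.

Promotions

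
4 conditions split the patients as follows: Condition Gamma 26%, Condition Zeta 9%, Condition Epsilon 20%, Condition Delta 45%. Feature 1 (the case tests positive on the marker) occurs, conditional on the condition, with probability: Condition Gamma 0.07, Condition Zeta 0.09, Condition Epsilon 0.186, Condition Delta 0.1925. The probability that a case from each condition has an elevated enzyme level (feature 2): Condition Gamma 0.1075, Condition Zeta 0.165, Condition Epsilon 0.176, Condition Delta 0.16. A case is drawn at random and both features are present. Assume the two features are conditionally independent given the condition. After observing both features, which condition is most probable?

Condition Delta

Prior × likelihood for each hypothesis:
  Condition Gamma: 0.26 × 0.07 × 0.1075 = 0.0019565
  Condition Zeta: 0.09 × 0.09 × 0.165 = 0.0013365
  Condition Epsilon: 0.2 × 0.186 × 0.176 = 0.0065472
  Condition Delta: 0.45 × 0.1925 × 0.16 = 0.01386
Sum = 0.0237002.
Largest term belongs to Condition Delta, so Condition Delta is most probable.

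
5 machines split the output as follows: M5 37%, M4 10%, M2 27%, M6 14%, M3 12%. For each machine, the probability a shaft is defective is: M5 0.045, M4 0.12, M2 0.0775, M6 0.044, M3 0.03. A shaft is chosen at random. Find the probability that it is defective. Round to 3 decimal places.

Compute prior × likelihood for every hypothesis:
  M5: 0.37 × 0.045 = 0.01665
  M4: 0.1 × 0.12 = 0.012
  M2: 0.27 × 0.0775 = 0.020925
  M6: 0.14 × 0.044 = 0.00616
  M3: 0.12 × 0.03 = 0.0036
P(defective) = 0.01665 + 0.012 + 0.020925 + 0.00616 + 0.0036 = 0.059335 → 0.059.

0.059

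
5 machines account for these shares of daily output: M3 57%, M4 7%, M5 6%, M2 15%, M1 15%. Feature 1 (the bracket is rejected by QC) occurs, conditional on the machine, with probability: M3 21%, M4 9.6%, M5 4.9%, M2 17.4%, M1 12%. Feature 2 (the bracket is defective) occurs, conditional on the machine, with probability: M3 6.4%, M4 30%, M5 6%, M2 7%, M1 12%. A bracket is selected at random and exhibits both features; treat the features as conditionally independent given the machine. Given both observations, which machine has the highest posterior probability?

Unnormalized posteriors (prior × likelihood):
  M3: 0.57 × 0.21 × 0.064 = 0.0076608
  M4: 0.07 × 0.096 × 0.3 = 0.002016
  M5: 0.06 × 0.049 × 0.06 = 0.0001764
  M2: 0.15 × 0.174 × 0.07 = 0.001827
  M1: 0.15 × 0.12 × 0.12 = 0.00216
Sum = 0.0138402.
Largest term belongs to M3, so M3 is most probable.

M3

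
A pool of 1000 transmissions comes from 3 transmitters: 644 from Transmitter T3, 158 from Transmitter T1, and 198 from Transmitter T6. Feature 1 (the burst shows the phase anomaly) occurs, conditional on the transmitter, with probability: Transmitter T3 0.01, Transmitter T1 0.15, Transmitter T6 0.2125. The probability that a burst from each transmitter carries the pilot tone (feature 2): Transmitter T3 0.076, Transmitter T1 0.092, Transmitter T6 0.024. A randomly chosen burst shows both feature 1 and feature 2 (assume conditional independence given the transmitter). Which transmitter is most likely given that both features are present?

Compute prior × likelihood for every hypothesis:
  Transmitter T3: 0.644 × 0.01 × 0.076 = 0.00048944
  Transmitter T1: 0.158 × 0.15 × 0.092 = 0.0021804
  Transmitter T6: 0.198 × 0.2125 × 0.024 = 0.0010098
Total = 0.00367964.
Largest term belongs to Transmitter T1, so Transmitter T1 is most probable.

Transmitter T1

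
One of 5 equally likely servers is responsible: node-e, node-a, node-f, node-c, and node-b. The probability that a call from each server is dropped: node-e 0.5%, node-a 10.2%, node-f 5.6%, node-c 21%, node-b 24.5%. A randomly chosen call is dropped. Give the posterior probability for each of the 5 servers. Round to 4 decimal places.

node-e 0.0081, node-a 0.1650, node-f 0.0906, node-c 0.3398, node-b 0.3964

Since the prior is uniform, the posterior is proportional to the likelihood:
  node-e: 0.005
  node-a: 0.102
  node-f: 0.056
  node-c: 0.21
  node-b: 0.245
Sum = 0.618.
P(node-e | dropped) = 0.005/0.618 ≈ 0.0081
P(node-a | dropped) = 0.102/0.618 ≈ 0.1650
P(node-f | dropped) = 0.056/0.618 ≈ 0.0906
P(node-c | dropped) = 0.21/0.618 ≈ 0.3398
P(node-b | dropped) = 0.245/0.618 ≈ 0.3964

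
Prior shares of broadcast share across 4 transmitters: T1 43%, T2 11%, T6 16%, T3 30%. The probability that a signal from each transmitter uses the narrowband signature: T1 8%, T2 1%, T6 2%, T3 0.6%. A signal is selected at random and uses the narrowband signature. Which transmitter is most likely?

By Bayes' rule, posterior ∝ prior × likelihood:
  T1: 0.43 × 0.08 = 0.0344
  T2: 0.11 × 0.01 = 0.0011
  T6: 0.16 × 0.02 = 0.0032
  T3: 0.3 × 0.006 = 0.0018
Sum = 0.0405.
Largest term belongs to T1, so T1 is most probable.

T1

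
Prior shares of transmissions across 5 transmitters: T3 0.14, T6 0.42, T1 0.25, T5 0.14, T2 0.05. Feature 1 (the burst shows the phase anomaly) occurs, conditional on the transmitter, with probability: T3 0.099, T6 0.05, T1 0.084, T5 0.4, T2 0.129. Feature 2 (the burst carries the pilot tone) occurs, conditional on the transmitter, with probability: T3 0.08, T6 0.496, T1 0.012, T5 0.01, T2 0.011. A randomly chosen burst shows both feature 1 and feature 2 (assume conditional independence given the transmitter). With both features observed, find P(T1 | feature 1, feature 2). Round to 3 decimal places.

Prior × likelihood for each hypothesis:
  T3: 0.14 × 0.099 × 0.08 = 0.0011088
  T6: 0.42 × 0.05 × 0.496 = 0.010416
  T1: 0.25 × 0.084 × 0.012 = 0.000252
  T5: 0.14 × 0.4 × 0.01 = 0.00056
  T2: 0.05 × 0.129 × 0.011 = 0.00007095
Total = 0.01240775.
P(T1 | evidence) = 0.000252 / 0.01240775 ≈ 0.020.

0.020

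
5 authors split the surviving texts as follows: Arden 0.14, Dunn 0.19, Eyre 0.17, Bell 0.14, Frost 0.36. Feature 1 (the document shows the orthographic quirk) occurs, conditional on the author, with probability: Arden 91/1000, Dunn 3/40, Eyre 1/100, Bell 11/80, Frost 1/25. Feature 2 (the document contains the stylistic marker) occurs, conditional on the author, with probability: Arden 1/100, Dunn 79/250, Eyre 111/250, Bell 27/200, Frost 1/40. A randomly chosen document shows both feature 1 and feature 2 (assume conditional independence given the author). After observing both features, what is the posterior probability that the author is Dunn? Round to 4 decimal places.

0.5397

By Bayes' rule, posterior ∝ prior × likelihood:
  Arden: 0.14 × 0.091 × 0.01 = 0.0001274
  Dunn: 0.19 × 0.075 × 0.316 = 0.004503
  Eyre: 0.17 × 0.01 × 0.444 = 0.0007548
  Bell: 0.14 × 0.1375 × 0.135 = 0.00259875
  Frost: 0.36 × 0.04 × 0.025 = 0.00036
Total = 0.00834395.
P(Dunn | evidence) = 0.004503 / 0.00834395 ≈ 0.5397.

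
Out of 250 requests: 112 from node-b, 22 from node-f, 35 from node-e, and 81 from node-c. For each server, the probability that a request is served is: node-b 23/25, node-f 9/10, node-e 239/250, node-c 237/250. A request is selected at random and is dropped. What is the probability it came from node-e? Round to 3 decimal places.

Taking complements, P(dropped | each) = node-b 0.08, node-f 0.1, node-e 0.044, node-c 0.052.
By Bayes' rule, posterior ∝ prior × likelihood:
  node-b: 0.448 × 0.08 = 0.03584
  node-f: 0.088 × 0.1 = 0.0088
  node-e: 0.14 × 0.044 = 0.00616
  node-c: 0.324 × 0.052 = 0.016848
Normalizing constant = 0.067648.
P(node-e | evidence) = 0.00616 / 0.067648 ≈ 0.091.

0.091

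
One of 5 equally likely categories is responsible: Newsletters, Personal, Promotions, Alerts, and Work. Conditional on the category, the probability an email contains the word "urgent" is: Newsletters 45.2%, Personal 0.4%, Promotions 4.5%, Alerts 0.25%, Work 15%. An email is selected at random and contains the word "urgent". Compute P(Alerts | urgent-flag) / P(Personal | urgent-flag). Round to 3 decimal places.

With a uniform prior (1/5 each), posterior ∝ likelihood:
  Newsletters: 0.452
  Personal: 0.004
  Promotions: 0.045
  Alerts: 0.0025
  Work: 0.15
Total = 0.6535.
The ratio is 0.0025 / 0.004 (the normalizer cancels) = 0.625.

0.625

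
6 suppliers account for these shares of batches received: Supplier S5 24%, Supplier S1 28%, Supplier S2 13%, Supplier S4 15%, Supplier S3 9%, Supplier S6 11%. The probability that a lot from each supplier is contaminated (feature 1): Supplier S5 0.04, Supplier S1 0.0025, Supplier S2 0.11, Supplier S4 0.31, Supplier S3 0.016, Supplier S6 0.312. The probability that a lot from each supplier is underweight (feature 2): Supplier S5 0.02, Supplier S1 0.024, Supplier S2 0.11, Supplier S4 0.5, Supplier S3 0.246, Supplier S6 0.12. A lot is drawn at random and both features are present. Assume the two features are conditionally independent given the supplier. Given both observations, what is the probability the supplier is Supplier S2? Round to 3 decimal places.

Compute prior × likelihood for every hypothesis:
  Supplier S5: 0.24 × 0.04 × 0.02 = 0.000192
  Supplier S1: 0.28 × 0.0025 × 0.024 = 0.0000168
  Supplier S2: 0.13 × 0.11 × 0.11 = 0.001573
  Supplier S4: 0.15 × 0.31 × 0.5 = 0.02325
  Supplier S3: 0.09 × 0.016 × 0.246 = 0.00035424
  Supplier S6: 0.11 × 0.312 × 0.12 = 0.0041184
Sum = 0.02950444.
P(Supplier S2 | evidence) = 0.001573 / 0.02950444 ≈ 0.053.

0.053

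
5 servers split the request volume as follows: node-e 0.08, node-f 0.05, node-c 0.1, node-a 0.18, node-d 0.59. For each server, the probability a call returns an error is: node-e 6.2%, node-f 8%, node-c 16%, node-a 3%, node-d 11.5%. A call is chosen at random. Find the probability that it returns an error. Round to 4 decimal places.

0.0982

Unnormalized posteriors (prior × likelihood):
  node-e: 0.08 × 0.062 = 0.00496
  node-f: 0.05 × 0.08 = 0.004
  node-c: 0.1 × 0.16 = 0.016
  node-a: 0.18 × 0.03 = 0.0054
  node-d: 0.59 × 0.115 = 0.06785
P(error) = 0.00496 + 0.004 + 0.016 + 0.0054 + 0.06785 = 0.09821 → 0.0982.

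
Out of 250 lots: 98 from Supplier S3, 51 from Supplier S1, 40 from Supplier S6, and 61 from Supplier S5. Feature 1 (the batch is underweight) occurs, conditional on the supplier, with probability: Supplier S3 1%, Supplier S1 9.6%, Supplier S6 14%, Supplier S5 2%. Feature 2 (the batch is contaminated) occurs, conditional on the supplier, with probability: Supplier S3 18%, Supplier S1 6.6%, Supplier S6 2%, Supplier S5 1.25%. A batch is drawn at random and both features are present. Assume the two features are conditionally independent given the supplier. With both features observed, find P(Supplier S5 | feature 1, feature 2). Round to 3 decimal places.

0.024

By Bayes' rule, posterior ∝ prior × likelihood:
  Supplier S3: 0.392 × 0.01 × 0.18 = 0.0007056
  Supplier S1: 0.204 × 0.096 × 0.066 = 0.001292544
  Supplier S6: 0.16 × 0.14 × 0.02 = 0.000448
  Supplier S5: 0.244 × 0.02 × 0.0125 = 0.000061
Sum = 0.002507144.
P(Supplier S5 | evidence) = 0.000061 / 0.002507144 ≈ 0.024.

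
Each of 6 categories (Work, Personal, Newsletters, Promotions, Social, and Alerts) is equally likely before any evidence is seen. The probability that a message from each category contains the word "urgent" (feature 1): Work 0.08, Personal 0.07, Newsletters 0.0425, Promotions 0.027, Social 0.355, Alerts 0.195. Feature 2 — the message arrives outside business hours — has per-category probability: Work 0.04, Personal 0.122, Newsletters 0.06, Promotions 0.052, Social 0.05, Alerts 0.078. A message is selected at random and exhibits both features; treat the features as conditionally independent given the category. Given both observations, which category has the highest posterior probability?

Social

With a uniform prior (1/6 each), posterior ∝ likelihood:
  Work: 0.08 × 0.04 = 0.0032
  Personal: 0.07 × 0.122 = 0.00854
  Newsletters: 0.0425 × 0.06 = 0.00255
  Promotions: 0.027 × 0.052 = 0.001404
  Social: 0.355 × 0.05 = 0.01775
  Alerts: 0.195 × 0.078 = 0.01521
Total = 0.048654.
Largest term belongs to Social, so Social is most probable.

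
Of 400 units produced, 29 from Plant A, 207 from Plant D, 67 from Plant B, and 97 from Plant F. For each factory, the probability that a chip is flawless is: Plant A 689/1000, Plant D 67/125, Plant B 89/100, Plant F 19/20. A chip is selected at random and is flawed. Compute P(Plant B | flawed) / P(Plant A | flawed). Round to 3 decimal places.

0.817

Taking complements, P(flawed | each) = Plant A 0.311, Plant D 0.464, Plant B 0.11, Plant F 0.05.
By Bayes' rule, posterior ∝ prior × likelihood:
  Plant A: 0.0725 × 0.311 = 0.0225475
  Plant D: 0.5175 × 0.464 = 0.24012
  Plant B: 0.1675 × 0.11 = 0.018425
  Plant F: 0.2425 × 0.05 = 0.012125
Sum = 0.2932175.
The ratio is 0.018425 / 0.0225475 (the normalizer cancels) = 0.817.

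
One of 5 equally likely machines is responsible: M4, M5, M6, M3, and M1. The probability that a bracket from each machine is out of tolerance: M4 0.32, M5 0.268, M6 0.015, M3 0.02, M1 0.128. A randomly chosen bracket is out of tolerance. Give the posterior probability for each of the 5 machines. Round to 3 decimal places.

With a uniform prior (1/5 each), posterior ∝ likelihood:
  M4: 0.32
  M5: 0.268
  M6: 0.015
  M3: 0.02
  M1: 0.128
Normalizing constant = 0.751.
P(M4 | oversize) = 0.32/0.751 ≈ 0.426
P(M5 | oversize) = 0.268/0.751 ≈ 0.357
P(M6 | oversize) = 0.015/0.751 ≈ 0.020
P(M3 | oversize) = 0.02/0.751 ≈ 0.027
P(M1 | oversize) = 0.128/0.751 ≈ 0.170

M4 0.426, M5 0.357, M6 0.020, M3 0.027, M1 0.170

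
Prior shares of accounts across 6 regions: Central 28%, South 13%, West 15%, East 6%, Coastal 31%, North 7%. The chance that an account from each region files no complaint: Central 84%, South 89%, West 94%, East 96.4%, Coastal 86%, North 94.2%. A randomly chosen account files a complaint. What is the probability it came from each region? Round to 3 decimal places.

Central 0.381, South 0.121, West 0.076, East 0.018, Coastal 0.369, North 0.034

Taking complements, P(complaint | each) = Central 0.16, South 0.11, West 0.06, East 0.036, Coastal 0.14, North 0.058.
By Bayes' rule, posterior ∝ prior × likelihood:
  Central: 0.28 × 0.16 = 0.0448
  South: 0.13 × 0.11 = 0.0143
  West: 0.15 × 0.06 = 0.009
  East: 0.06 × 0.036 = 0.00216
  Coastal: 0.31 × 0.14 = 0.0434
  North: 0.07 × 0.058 = 0.00406
Total = 0.11772.
P(Central | complaint) = 0.0448/0.11772 ≈ 0.381
P(South | complaint) = 0.0143/0.11772 ≈ 0.121
P(West | complaint) = 0.009/0.11772 ≈ 0.076
P(East | complaint) = 0.00216/0.11772 ≈ 0.018
P(Coastal | complaint) = 0.0434/0.11772 ≈ 0.369
P(North | complaint) = 0.00406/0.11772 ≈ 0.034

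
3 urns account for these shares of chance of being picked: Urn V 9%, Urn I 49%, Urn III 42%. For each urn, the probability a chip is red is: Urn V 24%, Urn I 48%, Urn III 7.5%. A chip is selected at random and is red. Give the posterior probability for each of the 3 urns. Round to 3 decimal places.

Urn V 0.075, Urn I 0.816, Urn III 0.109

Unnormalized posteriors (prior × likelihood):
  Urn V: 0.09 × 0.24 = 0.0216
  Urn I: 0.49 × 0.48 = 0.2352
  Urn III: 0.42 × 0.075 = 0.0315
Normalizing constant = 0.2883.
P(Urn V | red) = 0.0216/0.2883 ≈ 0.075
P(Urn I | red) = 0.2352/0.2883 ≈ 0.816
P(Urn III | red) = 0.0315/0.2883 ≈ 0.109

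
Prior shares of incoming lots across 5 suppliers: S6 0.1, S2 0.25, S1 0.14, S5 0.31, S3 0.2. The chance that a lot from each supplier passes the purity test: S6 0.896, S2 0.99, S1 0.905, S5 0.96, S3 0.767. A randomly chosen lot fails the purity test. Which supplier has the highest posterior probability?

S3

Taking complements, P(off-spec | each) = S6 0.104, S2 0.01, S1 0.095, S5 0.04, S3 0.233.
Unnormalized posteriors (prior × likelihood):
  S6: 0.1 × 0.104 = 0.0104
  S2: 0.25 × 0.01 = 0.0025
  S1: 0.14 × 0.095 = 0.0133
  S5: 0.31 × 0.04 = 0.0124
  S3: 0.2 × 0.233 = 0.0466
Total = 0.0852.
Largest term belongs to S3, so S3 is most probable.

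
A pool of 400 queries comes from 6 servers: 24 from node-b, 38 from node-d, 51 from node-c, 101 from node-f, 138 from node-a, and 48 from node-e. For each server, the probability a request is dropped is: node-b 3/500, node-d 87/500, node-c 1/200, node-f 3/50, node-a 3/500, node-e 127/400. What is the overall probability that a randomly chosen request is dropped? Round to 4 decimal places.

Compute prior × likelihood for every hypothesis:
  node-b: 0.06 × 0.006 = 0.00036
  node-d: 0.095 × 0.174 = 0.01653
  node-c: 0.1275 × 0.005 = 0.0006375
  node-f: 0.2525 × 0.06 = 0.01515
  node-a: 0.345 × 0.006 = 0.00207
  node-e: 0.12 × 0.3175 = 0.0381
P(dropped) = 0.00036 + 0.01653 + 0.0006375 + 0.01515 + 0.00207 + 0.0381 = 0.0728475 → 0.0728.

0.0728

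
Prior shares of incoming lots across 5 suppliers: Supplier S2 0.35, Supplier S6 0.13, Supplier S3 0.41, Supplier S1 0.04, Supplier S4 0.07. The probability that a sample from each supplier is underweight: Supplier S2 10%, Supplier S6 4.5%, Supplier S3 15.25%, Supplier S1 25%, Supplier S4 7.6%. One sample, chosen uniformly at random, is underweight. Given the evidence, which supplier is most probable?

Prior × likelihood for each hypothesis:
  Supplier S2: 0.35 × 0.1 = 0.035
  Supplier S6: 0.13 × 0.045 = 0.00585
  Supplier S3: 0.41 × 0.1525 = 0.062525
  Supplier S1: 0.04 × 0.25 = 0.01
  Supplier S4: 0.07 × 0.076 = 0.00532
Total = 0.118695.
Largest term belongs to Supplier S3, so Supplier S3 is most probable.

Supplier S3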